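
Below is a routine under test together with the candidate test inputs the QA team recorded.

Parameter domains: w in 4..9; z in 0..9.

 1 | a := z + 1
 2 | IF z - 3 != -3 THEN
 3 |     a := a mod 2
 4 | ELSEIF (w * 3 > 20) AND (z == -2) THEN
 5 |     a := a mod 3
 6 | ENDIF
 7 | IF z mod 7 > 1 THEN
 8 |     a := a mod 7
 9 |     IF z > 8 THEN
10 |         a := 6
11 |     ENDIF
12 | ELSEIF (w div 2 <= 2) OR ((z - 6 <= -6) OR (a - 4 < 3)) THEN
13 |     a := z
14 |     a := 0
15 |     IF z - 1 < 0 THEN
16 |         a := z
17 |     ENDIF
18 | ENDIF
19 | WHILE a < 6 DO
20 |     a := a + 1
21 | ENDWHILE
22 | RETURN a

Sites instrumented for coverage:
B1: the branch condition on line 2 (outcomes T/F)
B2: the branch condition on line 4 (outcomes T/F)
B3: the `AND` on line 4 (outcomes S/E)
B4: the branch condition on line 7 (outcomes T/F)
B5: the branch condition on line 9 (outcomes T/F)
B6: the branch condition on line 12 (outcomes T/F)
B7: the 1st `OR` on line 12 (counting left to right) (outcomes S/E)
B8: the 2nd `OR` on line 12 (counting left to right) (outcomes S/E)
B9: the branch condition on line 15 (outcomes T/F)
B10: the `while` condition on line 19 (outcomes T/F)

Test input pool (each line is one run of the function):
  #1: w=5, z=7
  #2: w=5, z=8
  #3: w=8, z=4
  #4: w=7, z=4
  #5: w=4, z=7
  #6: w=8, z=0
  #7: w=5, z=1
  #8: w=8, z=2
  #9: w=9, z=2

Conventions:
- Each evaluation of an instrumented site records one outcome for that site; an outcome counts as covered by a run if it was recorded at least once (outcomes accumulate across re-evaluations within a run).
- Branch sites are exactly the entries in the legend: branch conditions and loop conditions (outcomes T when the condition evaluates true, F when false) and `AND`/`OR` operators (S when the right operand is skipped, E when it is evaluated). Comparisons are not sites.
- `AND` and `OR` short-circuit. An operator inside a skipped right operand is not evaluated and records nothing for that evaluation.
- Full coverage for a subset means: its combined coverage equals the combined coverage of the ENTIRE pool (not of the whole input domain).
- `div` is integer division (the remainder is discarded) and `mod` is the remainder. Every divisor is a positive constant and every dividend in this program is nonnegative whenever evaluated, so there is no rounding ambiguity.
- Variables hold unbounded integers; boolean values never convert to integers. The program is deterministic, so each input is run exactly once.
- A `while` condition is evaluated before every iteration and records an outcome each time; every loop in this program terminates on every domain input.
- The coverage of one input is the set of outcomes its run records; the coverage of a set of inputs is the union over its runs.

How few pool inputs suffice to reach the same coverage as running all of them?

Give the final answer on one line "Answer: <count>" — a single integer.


input #1, w=5, z=7: events B1->T, B4->F, B7->S, B6->T, B9->F, B10->T, B10->T, B10->T, B10->T, B10->T, B10->T, B10->F; outcomes B1=T, B4=F, B6=T, B7=S, B9=F, B10=T, B10=F
input #2, w=5, z=8: events B1->T, B4->F, B7->S, B6->T, B9->F, B10->T, B10->T, B10->T, B10->T, B10->T, B10->T, B10->F; outcomes B1=T, B4=F, B6=T, B7=S, B9=F, B10=T, B10=F
input #3, w=8, z=4: events B1->T, B4->T, B5->F, B10->T, B10->T, B10->T, B10->T, B10->T, B10->F; outcomes B1=T, B4=T, B5=F, B10=T, B10=F
input #4, w=7, z=4: events B1->T, B4->T, B5->F, B10->T, B10->T, B10->T, B10->T, B10->T, B10->F; outcomes B1=T, B4=T, B5=F, B10=T, B10=F
input #5, w=4, z=7: events B1->T, B4->F, B7->S, B6->T, B9->F, B10->T, B10->T, B10->T, B10->T, B10->T, B10->T, B10->F; outcomes B1=T, B4=F, B6=T, B7=S, B9=F, B10=T, B10=F
input #6, w=8, z=0: events B1->F, B3->E, B2->F, B4->F, B7->E, B8->S, B6->T, B9->T, B10->T, B10->T, B10->T, B10->T, B10->T, B10->T, ...; outcomes B1=F, B2=F, B3=E, B4=F, B6=T, B7=E, B8=S, B9=T, B10=T, B10=F
input #7, w=5, z=1: events B1->T, B4->F, B7->S, B6->T, B9->F, B10->T, B10->T, B10->T, B10->T, B10->T, B10->T, B10->F; outcomes B1=T, B4=F, B6=T, B7=S, B9=F, B10=T, B10=F
input #8, w=8, z=2: events B1->T, B4->T, B5->F, B10->T, B10->T, B10->T, B10->T, B10->T, B10->F; outcomes B1=T, B4=T, B5=F, B10=T, B10=F
input #9, w=9, z=2: events B1->T, B4->T, B5->F, B10->T, B10->T, B10->T, B10->T, B10->T, B10->F; outcomes B1=T, B4=T, B5=F, B10=T, B10=F
together the pool reaches 15 outcomes: B1=T, B1=F, B2=F, B3=E, B4=T, B4=F, B5=F, B6=T, B7=S, B7=E, B8=S, B9=T, B9=F, B10=T, B10=F
every size-1 subset falls short of the 15 outcomes (best: 10/15)
every size-2 subset falls short of the 15 outcomes (best: 13/15)
size 3: inputs {1, 3, 6} cover all 15 outcomes, and no lexicographically smaller subset of this size does
Answer: 3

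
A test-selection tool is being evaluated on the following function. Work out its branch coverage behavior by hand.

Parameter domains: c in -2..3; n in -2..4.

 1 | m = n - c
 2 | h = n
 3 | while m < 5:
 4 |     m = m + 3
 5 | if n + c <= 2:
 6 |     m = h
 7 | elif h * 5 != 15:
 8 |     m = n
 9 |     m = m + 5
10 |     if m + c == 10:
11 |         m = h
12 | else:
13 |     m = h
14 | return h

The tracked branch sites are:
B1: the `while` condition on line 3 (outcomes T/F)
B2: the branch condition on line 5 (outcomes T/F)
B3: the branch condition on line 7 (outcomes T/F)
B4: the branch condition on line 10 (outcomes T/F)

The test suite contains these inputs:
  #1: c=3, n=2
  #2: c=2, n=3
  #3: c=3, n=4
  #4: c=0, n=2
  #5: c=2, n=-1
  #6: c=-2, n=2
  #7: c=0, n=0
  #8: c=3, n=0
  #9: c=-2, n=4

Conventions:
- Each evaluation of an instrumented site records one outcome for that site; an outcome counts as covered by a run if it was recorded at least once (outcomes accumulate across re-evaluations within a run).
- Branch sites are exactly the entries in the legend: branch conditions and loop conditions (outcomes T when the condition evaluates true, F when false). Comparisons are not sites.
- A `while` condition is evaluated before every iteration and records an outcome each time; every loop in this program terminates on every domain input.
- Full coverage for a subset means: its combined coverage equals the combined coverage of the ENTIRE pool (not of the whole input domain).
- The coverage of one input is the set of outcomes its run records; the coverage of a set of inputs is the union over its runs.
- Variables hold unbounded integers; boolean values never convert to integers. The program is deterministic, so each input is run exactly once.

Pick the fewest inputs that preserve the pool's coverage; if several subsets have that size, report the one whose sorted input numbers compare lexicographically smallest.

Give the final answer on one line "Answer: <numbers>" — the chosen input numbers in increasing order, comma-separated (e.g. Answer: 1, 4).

input #1 (c=3, n=2): events B1->T, B1->T, B1->F, B2->F, B3->T, B4->T; covers B1=T, B1=F, B2=F, B3=T, B4=T
input #2 (c=2, n=3): events B1->T, B1->T, B1->F, B2->F, B3->F; covers B1=T, B1=F, B2=F, B3=F
input #3 (c=3, n=4): events B1->T, B1->T, B1->F, B2->F, B3->T, B4->F; covers B1=T, B1=F, B2=F, B3=T, B4=F
input #4 (c=0, n=2): events B1->T, B1->F, B2->T; covers B1=T, B1=F, B2=T
input #5 (c=2, n=-1): events B1->T, B1->T, B1->T, B1->F, B2->T; covers B1=T, B1=F, B2=T
input #6 (c=-2, n=2): events B1->T, B1->F, B2->T; covers B1=T, B1=F, B2=T
input #7 (c=0, n=0): events B1->T, B1->T, B1->F, B2->T; covers B1=T, B1=F, B2=T
input #8 (c=3, n=0): events B1->T, B1->T, B1->T, B1->F, B2->F, B3->T, B4->F; covers B1=T, B1=F, B2=F, B3=T, B4=F
input #9 (c=-2, n=4): events B1->F, B2->T; covers B1=F, B2=T
pool-wide coverage (8 outcomes): B1=T, B1=F, B2=T, B2=F, B3=T, B3=F, B4=T, B4=F
size 1 is not enough: best union over all size-1 subsets is 5/8
size 2 is not enough: best union over all size-2 subsets is 6/8
size 3 is not enough: best union over all size-3 subsets is 7/8
at size 4, {1, 2, 3, 4} reaches all 8 outcomes; every lexicographically earlier size-4 subset fails

Answer: 1, 2, 3, 4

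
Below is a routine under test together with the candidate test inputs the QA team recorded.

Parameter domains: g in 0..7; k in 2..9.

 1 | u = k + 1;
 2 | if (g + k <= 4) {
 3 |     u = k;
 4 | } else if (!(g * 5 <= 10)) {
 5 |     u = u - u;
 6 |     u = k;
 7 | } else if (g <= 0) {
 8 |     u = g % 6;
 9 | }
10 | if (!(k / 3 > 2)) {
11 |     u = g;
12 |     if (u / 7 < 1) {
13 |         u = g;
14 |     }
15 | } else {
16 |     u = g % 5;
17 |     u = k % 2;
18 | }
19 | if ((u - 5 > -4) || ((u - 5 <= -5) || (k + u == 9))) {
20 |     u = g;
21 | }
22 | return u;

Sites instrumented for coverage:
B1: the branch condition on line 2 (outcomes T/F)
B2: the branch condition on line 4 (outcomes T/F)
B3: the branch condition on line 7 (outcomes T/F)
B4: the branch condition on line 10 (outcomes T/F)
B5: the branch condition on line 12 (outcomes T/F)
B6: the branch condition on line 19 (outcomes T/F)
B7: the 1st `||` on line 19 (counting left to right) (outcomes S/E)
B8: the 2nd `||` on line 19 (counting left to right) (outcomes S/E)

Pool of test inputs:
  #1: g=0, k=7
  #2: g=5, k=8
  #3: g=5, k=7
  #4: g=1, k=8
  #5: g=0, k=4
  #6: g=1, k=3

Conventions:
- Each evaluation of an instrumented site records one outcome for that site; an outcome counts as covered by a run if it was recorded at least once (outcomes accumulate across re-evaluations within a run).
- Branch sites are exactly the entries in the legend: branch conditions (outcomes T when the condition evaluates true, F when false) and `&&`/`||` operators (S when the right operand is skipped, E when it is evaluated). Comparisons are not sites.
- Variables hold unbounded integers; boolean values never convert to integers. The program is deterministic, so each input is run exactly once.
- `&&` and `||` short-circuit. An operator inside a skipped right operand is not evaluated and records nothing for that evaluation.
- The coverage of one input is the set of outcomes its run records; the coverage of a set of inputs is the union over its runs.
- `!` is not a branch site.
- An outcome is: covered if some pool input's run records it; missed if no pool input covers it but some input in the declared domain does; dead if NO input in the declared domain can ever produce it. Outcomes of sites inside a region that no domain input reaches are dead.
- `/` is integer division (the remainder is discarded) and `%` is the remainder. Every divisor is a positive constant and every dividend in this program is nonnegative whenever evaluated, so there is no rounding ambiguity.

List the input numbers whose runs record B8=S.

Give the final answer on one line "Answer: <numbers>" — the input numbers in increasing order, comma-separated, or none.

input #1 (g=0, k=7): produces B8=S
input #2 (g=5, k=8): does not produce B8=S
input #3 (g=5, k=7): does not produce B8=S
input #4 (g=1, k=8): does not produce B8=S
input #5 (g=0, k=4): produces B8=S
input #6 (g=1, k=3): does not produce B8=S

Answer: 1, 5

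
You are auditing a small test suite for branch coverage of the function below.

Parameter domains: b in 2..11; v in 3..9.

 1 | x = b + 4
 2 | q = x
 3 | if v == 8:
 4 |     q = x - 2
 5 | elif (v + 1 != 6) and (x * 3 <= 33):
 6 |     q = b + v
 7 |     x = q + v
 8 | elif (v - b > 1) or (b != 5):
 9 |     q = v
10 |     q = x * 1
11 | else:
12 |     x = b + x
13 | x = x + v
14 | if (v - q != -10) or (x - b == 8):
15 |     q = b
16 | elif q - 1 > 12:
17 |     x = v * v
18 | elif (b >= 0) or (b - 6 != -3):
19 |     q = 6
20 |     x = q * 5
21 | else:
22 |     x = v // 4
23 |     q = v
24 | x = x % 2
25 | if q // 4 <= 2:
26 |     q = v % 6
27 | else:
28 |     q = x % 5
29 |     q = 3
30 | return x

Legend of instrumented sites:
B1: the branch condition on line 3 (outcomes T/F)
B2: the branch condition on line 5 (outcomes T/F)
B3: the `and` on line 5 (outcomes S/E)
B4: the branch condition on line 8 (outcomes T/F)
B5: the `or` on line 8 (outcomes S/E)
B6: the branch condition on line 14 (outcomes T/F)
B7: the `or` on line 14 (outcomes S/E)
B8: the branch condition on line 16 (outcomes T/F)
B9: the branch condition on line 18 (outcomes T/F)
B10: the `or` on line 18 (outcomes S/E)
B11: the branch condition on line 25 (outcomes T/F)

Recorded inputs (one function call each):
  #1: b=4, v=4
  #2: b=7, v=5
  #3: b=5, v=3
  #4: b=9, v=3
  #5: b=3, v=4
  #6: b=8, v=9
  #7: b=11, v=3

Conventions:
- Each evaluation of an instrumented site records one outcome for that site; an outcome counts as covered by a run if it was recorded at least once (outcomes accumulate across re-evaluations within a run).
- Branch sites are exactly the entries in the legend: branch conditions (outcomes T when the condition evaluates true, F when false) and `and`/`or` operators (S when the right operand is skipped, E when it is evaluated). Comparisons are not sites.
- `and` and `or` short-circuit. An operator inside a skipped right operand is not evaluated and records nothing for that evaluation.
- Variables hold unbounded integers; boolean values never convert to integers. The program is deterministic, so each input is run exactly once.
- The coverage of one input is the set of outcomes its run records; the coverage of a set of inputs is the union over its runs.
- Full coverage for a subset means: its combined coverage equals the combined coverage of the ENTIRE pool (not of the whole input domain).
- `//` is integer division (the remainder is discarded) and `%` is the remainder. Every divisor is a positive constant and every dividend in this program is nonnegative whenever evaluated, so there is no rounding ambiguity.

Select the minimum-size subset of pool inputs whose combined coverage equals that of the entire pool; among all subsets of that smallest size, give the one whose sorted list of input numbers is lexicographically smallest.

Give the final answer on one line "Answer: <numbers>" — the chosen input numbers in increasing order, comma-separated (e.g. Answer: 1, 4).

input #1 (b=4, v=4): events B1->F, B3->E, B2->T, B7->S, B6->T, B11->T; covers B1=F, B2=T, B3=E, B6=T, B7=S, B11=T
input #2 (b=7, v=5): events B1->F, B3->S, B2->F, B5->E, B4->T, B7->S, B6->T, B11->T; covers B1=F, B2=F, B3=S, B4=T, B5=E, B6=T, B7=S, B11=T
input #3 (b=5, v=3): events B1->F, B3->E, B2->T, B7->S, B6->T, B11->T; covers B1=F, B2=T, B3=E, B6=T, B7=S, B11=T
input #4 (b=9, v=3): events B1->F, B3->E, B2->F, B5->E, B4->T, B7->E, B6->F, B8->F, B10->S, B9->T, B11->T; covers B1=F, B2=F, B3=E, B4=T, B5=E, B6=F, B7=E, B8=F, B9=T, B10=S, B11=T
input #5 (b=3, v=4): events B1->F, B3->E, B2->T, B7->S, B6->T, B11->T; covers B1=F, B2=T, B3=E, B6=T, B7=S, B11=T
input #6 (b=8, v=9): events B1->F, B3->E, B2->F, B5->E, B4->T, B7->S, B6->T, B11->T; covers B1=F, B2=F, B3=E, B4=T, B5=E, B6=T, B7=S, B11=T
input #7 (b=11, v=3): events B1->F, B3->E, B2->F, B5->E, B4->T, B7->S, B6->T, B11->T; covers B1=F, B2=F, B3=E, B4=T, B5=E, B6=T, B7=S, B11=T
the full pool covers 15 outcomes: B1=F, B2=T, B2=F, B3=S, B3=E, B4=T, B5=E, B6=T, B6=F, B7=S, B7=E, B8=F, B9=T, B10=S, B11=T
size 1 is not enough: best union over all size-1 subsets is 11/15
size 2 is not enough: best union over all size-2 subsets is 14/15
at size 3, {1, 2, 4} reaches all 15 outcomes; every lexicographically earlier size-3 subset fails

Answer: 1, 2, 4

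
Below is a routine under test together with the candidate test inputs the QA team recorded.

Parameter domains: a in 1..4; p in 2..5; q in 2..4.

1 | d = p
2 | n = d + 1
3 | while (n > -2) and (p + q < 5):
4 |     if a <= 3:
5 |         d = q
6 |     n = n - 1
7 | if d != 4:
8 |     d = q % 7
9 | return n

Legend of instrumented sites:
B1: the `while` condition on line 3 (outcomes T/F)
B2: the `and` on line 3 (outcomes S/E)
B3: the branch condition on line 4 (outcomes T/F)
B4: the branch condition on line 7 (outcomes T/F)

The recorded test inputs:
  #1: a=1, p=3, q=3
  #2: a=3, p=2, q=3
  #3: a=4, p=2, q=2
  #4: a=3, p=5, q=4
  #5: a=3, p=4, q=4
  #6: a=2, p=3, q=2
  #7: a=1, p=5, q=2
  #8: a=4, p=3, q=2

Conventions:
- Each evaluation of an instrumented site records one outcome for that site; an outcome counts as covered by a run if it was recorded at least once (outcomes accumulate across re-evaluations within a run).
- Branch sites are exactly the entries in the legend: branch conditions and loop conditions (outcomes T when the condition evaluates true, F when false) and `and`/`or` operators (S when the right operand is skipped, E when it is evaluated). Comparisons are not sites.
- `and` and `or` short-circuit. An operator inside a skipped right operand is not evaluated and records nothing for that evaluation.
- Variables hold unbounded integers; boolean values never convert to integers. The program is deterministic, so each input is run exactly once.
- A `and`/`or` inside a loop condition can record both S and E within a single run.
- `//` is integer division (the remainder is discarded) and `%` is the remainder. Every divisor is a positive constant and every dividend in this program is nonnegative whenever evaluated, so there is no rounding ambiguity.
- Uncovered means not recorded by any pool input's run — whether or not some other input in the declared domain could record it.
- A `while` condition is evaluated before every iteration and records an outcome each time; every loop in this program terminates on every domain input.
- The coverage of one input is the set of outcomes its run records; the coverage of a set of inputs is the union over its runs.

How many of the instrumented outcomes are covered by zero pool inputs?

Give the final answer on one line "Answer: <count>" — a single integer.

test 1 (a=1, p=3, q=3) fires B2->E, B1->F, B4->T; hits B1=F, B2=E, B4=T
test 2 (a=3, p=2, q=3) fires B2->E, B1->F, B4->T; hits B1=F, B2=E, B4=T
test 3 (a=4, p=2, q=2) fires B2->E, B1->T, B3->F, B2->E, B1->T, B3->F, B2->E, B1->T, B3->F, B2->E, B1->T, B3->F, B2->E, B1->T, ...; hits B1=T, B1=F, B2=S, B2=E, B3=F, B4=T
test 4 (a=3, p=5, q=4) fires B2->E, B1->F, B4->T; hits B1=F, B2=E, B4=T
test 5 (a=3, p=4, q=4) fires B2->E, B1->F, B4->F; hits B1=F, B2=E, B4=F
test 6 (a=2, p=3, q=2) fires B2->E, B1->F, B4->T; hits B1=F, B2=E, B4=T
test 7 (a=1, p=5, q=2) fires B2->E, B1->F, B4->T; hits B1=F, B2=E, B4=T
test 8 (a=4, p=3, q=2) fires B2->E, B1->F, B4->T; hits B1=F, B2=E, B4=T
union over the pool: B1=T, B1=F, B2=S, B2=E, B3=F, B4=T, B4=F
uncovered (1 of 8): B3=T

Answer: 1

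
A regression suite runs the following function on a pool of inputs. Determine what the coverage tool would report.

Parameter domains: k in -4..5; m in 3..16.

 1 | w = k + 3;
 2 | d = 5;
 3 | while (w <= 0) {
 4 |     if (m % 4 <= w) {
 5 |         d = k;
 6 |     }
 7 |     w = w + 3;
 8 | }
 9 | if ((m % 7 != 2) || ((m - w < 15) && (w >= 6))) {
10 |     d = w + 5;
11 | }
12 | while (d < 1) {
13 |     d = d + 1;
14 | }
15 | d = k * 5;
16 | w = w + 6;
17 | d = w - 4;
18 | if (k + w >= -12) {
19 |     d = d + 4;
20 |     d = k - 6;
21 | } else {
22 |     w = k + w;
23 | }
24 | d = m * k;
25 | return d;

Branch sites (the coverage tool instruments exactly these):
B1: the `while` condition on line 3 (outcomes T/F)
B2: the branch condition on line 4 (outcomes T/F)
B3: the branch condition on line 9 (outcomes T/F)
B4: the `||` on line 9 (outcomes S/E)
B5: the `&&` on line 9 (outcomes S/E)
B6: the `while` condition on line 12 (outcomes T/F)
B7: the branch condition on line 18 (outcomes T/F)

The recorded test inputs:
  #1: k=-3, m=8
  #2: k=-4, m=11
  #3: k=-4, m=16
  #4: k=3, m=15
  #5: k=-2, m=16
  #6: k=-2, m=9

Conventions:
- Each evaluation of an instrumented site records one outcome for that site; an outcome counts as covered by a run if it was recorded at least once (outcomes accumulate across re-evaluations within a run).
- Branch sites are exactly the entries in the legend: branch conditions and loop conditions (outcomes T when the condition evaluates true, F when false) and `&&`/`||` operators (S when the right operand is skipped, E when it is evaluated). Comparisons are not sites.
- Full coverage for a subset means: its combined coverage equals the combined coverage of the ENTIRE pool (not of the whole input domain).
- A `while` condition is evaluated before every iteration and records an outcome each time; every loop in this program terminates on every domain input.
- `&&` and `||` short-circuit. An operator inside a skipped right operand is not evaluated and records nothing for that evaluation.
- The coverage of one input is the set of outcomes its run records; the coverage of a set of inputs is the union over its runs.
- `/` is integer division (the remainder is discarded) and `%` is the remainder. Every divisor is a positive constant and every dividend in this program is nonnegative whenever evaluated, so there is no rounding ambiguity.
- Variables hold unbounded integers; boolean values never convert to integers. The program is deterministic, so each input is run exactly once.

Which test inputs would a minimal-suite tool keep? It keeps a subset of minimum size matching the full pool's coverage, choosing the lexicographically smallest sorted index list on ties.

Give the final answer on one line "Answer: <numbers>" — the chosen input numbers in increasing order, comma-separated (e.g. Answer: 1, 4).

input #1 (k=-3, m=8): events B1->T, B2->T, B1->F, B4->S, B3->T, B6->F, B7->T; covers B1=T, B1=F, B2=T, B3=T, B4=S, B6=F, B7=T
input #2 (k=-4, m=11): events B1->T, B2->F, B1->F, B4->S, B3->T, B6->F, B7->T; covers B1=T, B1=F, B2=F, B3=T, B4=S, B6=F, B7=T
input #3 (k=-4, m=16): events B1->T, B2->F, B1->F, B4->E, B5->E, B3->F, B6->F, B7->T; covers B1=T, B1=F, B2=F, B3=F, B4=E, B5=E, B6=F, B7=T
input #4 (k=3, m=15): events B1->F, B4->S, B3->T, B6->F, B7->T; covers B1=F, B3=T, B4=S, B6=F, B7=T
input #5 (k=-2, m=16): events B1->F, B4->E, B5->S, B3->F, B6->F, B7->T; covers B1=F, B3=F, B4=E, B5=S, B6=F, B7=T
input #6 (k=-2, m=9): events B1->F, B4->E, B5->E, B3->F, B6->F, B7->T; covers B1=F, B3=F, B4=E, B5=E, B6=F, B7=T
together the pool reaches 12 outcomes: B1=T, B1=F, B2=T, B2=F, B3=T, B3=F, B4=S, B4=E, B5=S, B5=E, B6=F, B7=T
every size-1 subset falls short of the 12 outcomes (best: 8/12)
every size-2 subset falls short of the 12 outcomes (best: 11/12)
the canonical winner is {1, 3, 5}: size 3, full 12-outcome coverage, earliest index list among size-3 covers

Answer: 1, 3, 5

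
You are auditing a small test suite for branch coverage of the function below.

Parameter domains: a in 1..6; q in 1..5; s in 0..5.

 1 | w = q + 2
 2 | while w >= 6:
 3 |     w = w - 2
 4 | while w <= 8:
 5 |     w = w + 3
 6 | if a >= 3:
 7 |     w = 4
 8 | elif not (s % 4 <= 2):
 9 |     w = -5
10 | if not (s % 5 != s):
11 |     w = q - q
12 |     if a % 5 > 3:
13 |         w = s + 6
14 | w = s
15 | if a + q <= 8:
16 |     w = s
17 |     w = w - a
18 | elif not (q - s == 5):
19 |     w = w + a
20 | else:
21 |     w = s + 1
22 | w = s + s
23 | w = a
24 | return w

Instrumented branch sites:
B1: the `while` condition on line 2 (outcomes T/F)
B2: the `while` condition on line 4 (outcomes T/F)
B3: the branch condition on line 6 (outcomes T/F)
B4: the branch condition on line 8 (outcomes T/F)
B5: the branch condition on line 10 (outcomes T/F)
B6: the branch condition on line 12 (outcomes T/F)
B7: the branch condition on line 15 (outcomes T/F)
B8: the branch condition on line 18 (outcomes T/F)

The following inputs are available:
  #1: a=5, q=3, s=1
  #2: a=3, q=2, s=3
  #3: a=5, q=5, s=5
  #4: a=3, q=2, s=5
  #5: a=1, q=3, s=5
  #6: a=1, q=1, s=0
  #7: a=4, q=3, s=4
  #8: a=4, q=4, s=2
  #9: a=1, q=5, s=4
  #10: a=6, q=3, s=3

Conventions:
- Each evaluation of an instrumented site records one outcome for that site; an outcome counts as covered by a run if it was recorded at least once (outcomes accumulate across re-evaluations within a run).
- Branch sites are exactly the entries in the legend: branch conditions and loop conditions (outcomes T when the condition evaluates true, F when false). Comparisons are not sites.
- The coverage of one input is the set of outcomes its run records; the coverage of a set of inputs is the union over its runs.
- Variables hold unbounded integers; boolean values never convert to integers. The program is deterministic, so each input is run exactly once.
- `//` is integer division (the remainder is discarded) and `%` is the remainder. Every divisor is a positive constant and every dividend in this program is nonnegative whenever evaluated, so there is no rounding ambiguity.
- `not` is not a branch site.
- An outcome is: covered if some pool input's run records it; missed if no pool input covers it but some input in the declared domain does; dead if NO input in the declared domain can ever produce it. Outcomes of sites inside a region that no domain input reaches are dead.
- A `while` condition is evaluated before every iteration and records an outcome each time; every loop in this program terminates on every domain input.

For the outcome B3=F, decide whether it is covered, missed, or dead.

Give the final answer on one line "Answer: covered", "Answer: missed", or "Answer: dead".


B3=F is recorded by pool input(s) 5, 6, 9 -> covered
Answer: covered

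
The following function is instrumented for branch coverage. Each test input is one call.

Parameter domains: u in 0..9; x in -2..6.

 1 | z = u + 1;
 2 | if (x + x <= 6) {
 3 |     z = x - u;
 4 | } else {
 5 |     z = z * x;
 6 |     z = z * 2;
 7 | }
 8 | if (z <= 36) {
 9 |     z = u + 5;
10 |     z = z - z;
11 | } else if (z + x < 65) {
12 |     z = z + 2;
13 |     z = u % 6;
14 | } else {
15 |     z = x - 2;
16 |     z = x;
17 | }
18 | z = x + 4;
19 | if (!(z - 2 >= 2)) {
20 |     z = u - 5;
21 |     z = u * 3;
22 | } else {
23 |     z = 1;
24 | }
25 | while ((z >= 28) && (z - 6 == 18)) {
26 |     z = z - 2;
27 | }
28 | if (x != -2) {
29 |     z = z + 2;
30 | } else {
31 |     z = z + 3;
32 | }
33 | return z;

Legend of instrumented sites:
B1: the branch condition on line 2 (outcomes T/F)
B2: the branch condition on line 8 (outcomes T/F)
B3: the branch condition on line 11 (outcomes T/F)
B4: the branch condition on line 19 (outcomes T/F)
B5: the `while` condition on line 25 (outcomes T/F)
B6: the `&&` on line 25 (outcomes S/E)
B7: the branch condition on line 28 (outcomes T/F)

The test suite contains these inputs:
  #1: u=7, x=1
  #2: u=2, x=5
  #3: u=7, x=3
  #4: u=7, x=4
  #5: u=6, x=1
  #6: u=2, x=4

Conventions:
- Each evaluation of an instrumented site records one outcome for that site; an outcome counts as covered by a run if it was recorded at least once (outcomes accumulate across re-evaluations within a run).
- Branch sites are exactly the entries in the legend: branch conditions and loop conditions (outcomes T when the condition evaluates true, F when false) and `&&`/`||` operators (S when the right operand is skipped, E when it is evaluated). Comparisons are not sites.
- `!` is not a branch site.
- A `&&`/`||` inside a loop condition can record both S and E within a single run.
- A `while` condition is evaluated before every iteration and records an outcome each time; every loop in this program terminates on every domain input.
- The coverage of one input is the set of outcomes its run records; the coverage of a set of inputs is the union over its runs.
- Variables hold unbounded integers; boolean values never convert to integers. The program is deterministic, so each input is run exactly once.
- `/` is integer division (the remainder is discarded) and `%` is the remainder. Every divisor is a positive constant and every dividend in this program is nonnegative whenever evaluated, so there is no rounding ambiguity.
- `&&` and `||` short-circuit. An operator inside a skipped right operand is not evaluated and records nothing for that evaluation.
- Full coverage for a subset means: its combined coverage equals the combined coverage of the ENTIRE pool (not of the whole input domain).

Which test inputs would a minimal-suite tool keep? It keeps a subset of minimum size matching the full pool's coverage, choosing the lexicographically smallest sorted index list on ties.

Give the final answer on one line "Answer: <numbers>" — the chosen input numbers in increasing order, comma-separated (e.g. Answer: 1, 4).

#1 (u=7, x=1) -> B1->T, B2->T, B4->F, B6->S, B5->F, B7->T; covered: B1=T, B2=T, B4=F, B5=F, B6=S, B7=T
#2 (u=2, x=5) -> B1->F, B2->T, B4->F, B6->S, B5->F, B7->T; covered: B1=F, B2=T, B4=F, B5=F, B6=S, B7=T
#3 (u=7, x=3) -> B1->T, B2->T, B4->F, B6->S, B5->F, B7->T; covered: B1=T, B2=T, B4=F, B5=F, B6=S, B7=T
#4 (u=7, x=4) -> B1->F, B2->F, B3->F, B4->F, B6->S, B5->F, B7->T; covered: B1=F, B2=F, B3=F, B4=F, B5=F, B6=S, B7=T
#5 (u=6, x=1) -> B1->T, B2->T, B4->F, B6->S, B5->F, B7->T; covered: B1=T, B2=T, B4=F, B5=F, B6=S, B7=T
#6 (u=2, x=4) -> B1->F, B2->T, B4->F, B6->S, B5->F, B7->T; covered: B1=F, B2=T, B4=F, B5=F, B6=S, B7=T
union over all inputs: B1=T, B1=F, B2=T, B2=F, B3=F, B4=F, B5=F, B6=S, B7=T (9 outcomes)
size 1 is not enough: best union over all size-1 subsets is 7/9
size 2: inputs {1, 4} cover all 9 outcomes, and no lexicographically smaller subset of this size does

Answer: 1, 4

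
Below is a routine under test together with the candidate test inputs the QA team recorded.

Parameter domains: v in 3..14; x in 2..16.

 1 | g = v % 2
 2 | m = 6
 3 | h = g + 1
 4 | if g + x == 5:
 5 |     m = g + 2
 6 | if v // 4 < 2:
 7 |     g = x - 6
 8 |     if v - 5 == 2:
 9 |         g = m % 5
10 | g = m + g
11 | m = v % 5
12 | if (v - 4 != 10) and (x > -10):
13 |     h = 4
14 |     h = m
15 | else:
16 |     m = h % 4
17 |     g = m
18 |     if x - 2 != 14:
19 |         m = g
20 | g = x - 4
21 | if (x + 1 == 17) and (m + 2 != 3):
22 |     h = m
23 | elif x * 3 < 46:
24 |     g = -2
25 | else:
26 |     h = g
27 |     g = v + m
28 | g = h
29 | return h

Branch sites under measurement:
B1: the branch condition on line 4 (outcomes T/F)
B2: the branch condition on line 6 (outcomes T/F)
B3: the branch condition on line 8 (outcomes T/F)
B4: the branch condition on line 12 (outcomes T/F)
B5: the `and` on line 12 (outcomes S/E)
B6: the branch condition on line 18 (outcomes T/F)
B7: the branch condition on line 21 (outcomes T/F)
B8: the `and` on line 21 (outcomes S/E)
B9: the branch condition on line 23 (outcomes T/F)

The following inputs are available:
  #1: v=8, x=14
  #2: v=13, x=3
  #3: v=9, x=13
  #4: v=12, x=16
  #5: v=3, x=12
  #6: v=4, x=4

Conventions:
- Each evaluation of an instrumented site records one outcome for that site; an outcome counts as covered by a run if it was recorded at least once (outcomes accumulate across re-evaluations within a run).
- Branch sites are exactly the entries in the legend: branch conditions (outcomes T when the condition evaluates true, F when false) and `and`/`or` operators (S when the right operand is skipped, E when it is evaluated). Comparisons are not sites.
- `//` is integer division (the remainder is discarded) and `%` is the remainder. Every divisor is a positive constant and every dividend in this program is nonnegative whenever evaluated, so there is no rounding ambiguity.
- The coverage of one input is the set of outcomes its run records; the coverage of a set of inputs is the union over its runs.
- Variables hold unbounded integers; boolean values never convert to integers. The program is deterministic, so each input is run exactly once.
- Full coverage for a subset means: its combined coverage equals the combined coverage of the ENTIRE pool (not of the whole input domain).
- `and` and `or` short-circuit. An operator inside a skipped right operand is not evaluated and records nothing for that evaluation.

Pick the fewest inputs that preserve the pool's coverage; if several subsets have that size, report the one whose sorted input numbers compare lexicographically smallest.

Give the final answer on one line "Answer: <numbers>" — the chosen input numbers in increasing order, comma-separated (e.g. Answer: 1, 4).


input #1 (v=8, x=14): covers B1=F, B2=F, B4=T, B5=E, B7=F, B8=S, B9=T
input #2 (v=13, x=3): covers B1=F, B2=F, B4=T, B5=E, B7=F, B8=S, B9=T
input #3 (v=9, x=13): covers B1=F, B2=F, B4=T, B5=E, B7=F, B8=S, B9=T
input #4 (v=12, x=16): covers B1=F, B2=F, B4=T, B5=E, B7=T, B8=E
input #5 (v=3, x=12): covers B1=F, B2=T, B3=F, B4=T, B5=E, B7=F, B8=S, B9=T
input #6 (v=4, x=4): covers B1=F, B2=T, B3=F, B4=T, B5=E, B7=F, B8=S, B9=T
together the pool reaches 11 outcomes: B1=F, B2=T, B2=F, B3=F, B4=T, B5=E, B7=T, B7=F, B8=S, B8=E, B9=T
no size-1 subset reaches all 11 outcomes (best union: 8/11)
at size 2, {4, 5} reaches all 11 outcomes; every lexicographically earlier size-2 subset fails
Answer: 4, 5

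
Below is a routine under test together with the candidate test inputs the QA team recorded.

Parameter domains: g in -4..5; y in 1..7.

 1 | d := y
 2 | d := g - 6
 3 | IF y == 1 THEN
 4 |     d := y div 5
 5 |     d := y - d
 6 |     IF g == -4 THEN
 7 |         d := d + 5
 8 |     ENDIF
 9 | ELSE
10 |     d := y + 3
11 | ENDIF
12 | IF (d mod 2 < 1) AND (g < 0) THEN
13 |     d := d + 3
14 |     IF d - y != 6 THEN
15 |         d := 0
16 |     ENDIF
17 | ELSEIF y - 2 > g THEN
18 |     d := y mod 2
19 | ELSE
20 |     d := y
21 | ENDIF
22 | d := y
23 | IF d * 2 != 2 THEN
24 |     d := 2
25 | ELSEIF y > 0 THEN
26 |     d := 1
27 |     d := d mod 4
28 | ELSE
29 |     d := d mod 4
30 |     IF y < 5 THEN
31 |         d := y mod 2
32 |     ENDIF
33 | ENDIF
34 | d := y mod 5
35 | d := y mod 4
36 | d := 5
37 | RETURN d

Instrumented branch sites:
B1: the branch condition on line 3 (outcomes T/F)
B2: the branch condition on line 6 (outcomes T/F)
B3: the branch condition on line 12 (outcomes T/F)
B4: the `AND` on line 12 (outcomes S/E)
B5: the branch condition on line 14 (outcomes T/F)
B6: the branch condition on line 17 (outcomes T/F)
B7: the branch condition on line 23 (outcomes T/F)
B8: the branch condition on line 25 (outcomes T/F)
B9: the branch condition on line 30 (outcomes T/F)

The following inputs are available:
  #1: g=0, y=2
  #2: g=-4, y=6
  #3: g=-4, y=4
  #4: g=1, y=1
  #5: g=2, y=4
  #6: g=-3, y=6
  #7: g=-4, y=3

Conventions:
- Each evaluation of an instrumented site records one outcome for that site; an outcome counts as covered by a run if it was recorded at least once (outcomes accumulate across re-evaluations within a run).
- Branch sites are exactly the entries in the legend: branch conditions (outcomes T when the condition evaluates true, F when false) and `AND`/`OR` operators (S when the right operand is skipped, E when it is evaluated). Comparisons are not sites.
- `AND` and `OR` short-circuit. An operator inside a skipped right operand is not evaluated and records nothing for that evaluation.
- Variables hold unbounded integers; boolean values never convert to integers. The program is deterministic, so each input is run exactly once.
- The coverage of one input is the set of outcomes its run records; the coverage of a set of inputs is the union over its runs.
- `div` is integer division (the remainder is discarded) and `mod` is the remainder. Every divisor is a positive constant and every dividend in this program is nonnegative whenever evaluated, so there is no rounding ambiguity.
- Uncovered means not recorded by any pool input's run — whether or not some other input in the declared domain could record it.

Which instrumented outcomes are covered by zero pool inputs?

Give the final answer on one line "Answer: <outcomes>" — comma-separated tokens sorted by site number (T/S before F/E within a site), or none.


input #1 (g=0, y=2): events B1->F, B4->S, B3->F, B6->F, B7->T; covers B1=F, B3=F, B4=S, B6=F, B7=T
input #2 (g=-4, y=6): events B1->F, B4->S, B3->F, B6->T, B7->T; covers B1=F, B3=F, B4=S, B6=T, B7=T
input #3 (g=-4, y=4): events B1->F, B4->S, B3->F, B6->T, B7->T; covers B1=F, B3=F, B4=S, B6=T, B7=T
input #4 (g=1, y=1): events B1->T, B2->F, B4->S, B3->F, B6->F, B7->F, B8->T; covers B1=T, B2=F, B3=F, B4=S, B6=F, B7=F, B8=T
input #5 (g=2, y=4): events B1->F, B4->S, B3->F, B6->F, B7->T; covers B1=F, B3=F, B4=S, B6=F, B7=T
input #6 (g=-3, y=6): events B1->F, B4->S, B3->F, B6->T, B7->T; covers B1=F, B3=F, B4=S, B6=T, B7=T
input #7 (g=-4, y=3): events B1->F, B4->E, B3->T, B5->F, B7->T; covers B1=F, B3=T, B4=E, B5=F, B7=T
union over the pool: B1=T, B1=F, B2=F, B3=T, B3=F, B4=S, B4=E, B5=F, B6=T, B6=F, B7=T, B7=F, B8=T
uncovered (5 of 18): B2=T, B5=T, B8=F, B9=T, B9=F
Answer: B2=T, B5=T, B8=F, B9=T, B9=F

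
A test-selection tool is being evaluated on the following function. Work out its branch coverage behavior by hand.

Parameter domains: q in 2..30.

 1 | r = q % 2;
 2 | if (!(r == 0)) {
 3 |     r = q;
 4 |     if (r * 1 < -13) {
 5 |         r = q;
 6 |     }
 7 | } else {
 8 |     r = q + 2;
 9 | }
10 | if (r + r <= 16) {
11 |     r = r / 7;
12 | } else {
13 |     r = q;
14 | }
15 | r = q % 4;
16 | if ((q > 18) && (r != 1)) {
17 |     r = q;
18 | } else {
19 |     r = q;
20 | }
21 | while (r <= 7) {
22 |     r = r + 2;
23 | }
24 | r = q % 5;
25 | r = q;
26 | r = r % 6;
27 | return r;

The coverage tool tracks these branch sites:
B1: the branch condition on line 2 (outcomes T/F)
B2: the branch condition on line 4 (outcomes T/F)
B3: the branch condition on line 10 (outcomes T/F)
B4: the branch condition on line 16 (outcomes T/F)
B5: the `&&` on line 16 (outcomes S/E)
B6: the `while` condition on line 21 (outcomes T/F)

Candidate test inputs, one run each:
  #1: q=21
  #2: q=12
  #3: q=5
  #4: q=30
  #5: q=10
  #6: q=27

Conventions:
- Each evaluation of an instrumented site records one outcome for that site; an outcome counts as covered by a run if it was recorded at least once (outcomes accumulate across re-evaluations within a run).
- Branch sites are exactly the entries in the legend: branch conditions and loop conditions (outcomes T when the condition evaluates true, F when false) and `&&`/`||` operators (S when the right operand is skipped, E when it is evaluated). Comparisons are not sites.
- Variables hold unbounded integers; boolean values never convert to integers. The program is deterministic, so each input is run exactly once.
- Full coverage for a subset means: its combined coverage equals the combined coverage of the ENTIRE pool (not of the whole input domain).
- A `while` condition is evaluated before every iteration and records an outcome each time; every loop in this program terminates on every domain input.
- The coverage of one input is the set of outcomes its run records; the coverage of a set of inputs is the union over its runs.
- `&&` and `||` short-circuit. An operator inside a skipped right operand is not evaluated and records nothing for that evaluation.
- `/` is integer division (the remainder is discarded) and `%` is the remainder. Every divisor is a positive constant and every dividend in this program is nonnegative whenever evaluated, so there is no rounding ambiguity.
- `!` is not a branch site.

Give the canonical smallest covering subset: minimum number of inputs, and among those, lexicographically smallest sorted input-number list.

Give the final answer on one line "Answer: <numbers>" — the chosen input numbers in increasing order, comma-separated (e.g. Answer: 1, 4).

run #1 (q=21) records B1=T, B2=F, B3=F, B4=F, B5=E, B6=F
run #2 (q=12) records B1=F, B3=F, B4=F, B5=S, B6=F
run #3 (q=5) records B1=T, B2=F, B3=T, B4=F, B5=S, B6=T, B6=F
run #4 (q=30) records B1=F, B3=F, B4=T, B5=E, B6=F
run #5 (q=10) records B1=F, B3=F, B4=F, B5=S, B6=F
run #6 (q=27) records B1=T, B2=F, B3=F, B4=T, B5=E, B6=F
the full pool covers 11 outcomes: B1=T, B1=F, B2=F, B3=T, B3=F, B4=T, B4=F, B5=S, B5=E, B6=T, B6=F
every size-1 subset falls short of the 11 outcomes (best: 7/11)
size 2: inputs {3, 4} cover all 11 outcomes, and no lexicographically smaller subset of this size does

Answer: 3, 4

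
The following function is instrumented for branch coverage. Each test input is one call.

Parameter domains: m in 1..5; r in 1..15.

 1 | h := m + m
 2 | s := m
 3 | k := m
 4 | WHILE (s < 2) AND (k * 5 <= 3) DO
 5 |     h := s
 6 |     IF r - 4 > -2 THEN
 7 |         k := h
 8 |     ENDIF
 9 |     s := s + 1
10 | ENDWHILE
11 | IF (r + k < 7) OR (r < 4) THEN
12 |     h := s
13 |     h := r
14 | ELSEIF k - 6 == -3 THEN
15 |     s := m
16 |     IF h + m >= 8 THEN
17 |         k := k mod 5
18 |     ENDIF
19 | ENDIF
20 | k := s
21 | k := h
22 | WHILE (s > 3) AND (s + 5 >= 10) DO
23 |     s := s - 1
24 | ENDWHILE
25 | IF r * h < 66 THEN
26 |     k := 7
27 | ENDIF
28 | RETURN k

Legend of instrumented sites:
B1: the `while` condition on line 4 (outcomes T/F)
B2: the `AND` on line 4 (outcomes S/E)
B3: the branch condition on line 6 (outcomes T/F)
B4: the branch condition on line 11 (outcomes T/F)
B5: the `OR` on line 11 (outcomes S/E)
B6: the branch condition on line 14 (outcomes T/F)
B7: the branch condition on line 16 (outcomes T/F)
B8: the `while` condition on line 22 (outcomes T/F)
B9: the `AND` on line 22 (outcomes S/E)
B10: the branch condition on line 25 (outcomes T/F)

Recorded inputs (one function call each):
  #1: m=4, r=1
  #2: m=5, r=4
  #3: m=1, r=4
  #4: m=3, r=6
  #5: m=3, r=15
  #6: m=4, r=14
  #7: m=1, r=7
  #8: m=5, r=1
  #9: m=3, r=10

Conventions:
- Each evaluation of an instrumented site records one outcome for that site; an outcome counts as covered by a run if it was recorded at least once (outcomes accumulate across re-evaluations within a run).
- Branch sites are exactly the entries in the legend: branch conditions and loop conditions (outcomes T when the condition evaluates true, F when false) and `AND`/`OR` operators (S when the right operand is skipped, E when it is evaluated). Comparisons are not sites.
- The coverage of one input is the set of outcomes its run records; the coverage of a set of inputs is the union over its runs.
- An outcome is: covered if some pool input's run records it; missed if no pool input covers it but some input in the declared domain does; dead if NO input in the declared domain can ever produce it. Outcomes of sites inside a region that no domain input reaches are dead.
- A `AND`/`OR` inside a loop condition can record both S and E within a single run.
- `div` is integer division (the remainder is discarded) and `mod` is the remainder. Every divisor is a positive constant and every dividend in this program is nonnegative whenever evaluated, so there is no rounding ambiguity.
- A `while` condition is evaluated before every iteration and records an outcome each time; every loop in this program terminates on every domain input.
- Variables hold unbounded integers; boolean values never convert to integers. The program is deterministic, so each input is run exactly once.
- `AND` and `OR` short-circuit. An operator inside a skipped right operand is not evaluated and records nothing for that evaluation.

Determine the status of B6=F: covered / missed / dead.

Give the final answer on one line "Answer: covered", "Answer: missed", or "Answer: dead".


B6=F is recorded by pool input(s) 2, 6, 7 -> covered
Answer: covered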